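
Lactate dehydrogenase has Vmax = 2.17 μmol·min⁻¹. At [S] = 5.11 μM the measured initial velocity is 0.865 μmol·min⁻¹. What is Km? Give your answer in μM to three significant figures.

7.71 μM

v/Vmax = 0.865/2.17 = 0.3986 = [S]/(Km+[S]).
So Km + [S] = [S]/0.3986 = 12.82 μM, giving Km = 12.82 − 5.11 = 7.71 μM.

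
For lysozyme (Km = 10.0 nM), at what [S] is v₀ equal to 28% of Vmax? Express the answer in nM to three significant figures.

v/Vmax = [S]/(Km+[S]) = 0.28, so [S] = Km·0.28/(1 − 0.28) = 10.0 × 0.3889.
[S] = 3.89 nM.

3.89 nM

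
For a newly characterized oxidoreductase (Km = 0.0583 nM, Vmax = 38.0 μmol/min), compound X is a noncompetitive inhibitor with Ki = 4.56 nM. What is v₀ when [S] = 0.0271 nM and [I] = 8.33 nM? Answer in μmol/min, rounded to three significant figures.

α = 1 + [I]/Ki = 1 + 8.33/4.56 = 2.827.
For a noncompetitive inhibitor, Vmax is reduced to Vmax/α while Km is unchanged: Km,app = 0.0583 nM, Vmax,app = 13.4 μmol/min.
v = Vmax,app·[S]/(Km,app + [S]) = 13.4 × 0.0271/(0.0583 + 0.0271) = 4.27 μmol/min.

4.27 μmol/min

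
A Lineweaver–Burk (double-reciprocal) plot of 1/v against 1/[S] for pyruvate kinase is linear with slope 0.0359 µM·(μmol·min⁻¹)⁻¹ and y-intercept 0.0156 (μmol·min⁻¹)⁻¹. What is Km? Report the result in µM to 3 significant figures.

2.30 µM

y-intercept = 1/Vmax ⇒ Vmax = 64.1 μmol·min⁻¹; slope = Km/Vmax ⇒ Km = slope × Vmax.
Km = 0.0359 × 64.1 = 2.30 µM.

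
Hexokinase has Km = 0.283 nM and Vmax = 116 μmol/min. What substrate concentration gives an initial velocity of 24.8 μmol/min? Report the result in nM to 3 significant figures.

The required fractional saturation is v/Vmax = 24.8/116 = 0.2138.
Then [S]/(Km+[S]) = 0.2138 ⇒ [S] = 0.283 × 0.2138/(1 − 0.2138) = 0.0770 nM.

0.0770 nM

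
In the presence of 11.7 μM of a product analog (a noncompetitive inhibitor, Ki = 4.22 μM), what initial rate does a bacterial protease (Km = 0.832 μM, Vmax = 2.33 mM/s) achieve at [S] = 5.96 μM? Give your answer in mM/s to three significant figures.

With α = 1 + [I]/Ki = 1 + 11.7/4.22 = 3.773, the noncompetitive rate law is v = (Vmax/α)·[S] / (Km + [S]).
v = (2.33/3.773)×5.96 / (0.832 + 5.96) = 3.681/6.792 = 0.542 mM/s.

0.542 mM/s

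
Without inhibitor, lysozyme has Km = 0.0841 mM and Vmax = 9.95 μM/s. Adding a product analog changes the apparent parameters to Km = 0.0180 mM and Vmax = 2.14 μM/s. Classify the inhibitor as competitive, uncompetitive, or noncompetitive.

Both Km and Vmax decrease by the same factor (~4.66-fold) — characteristic of uncompetitive inhibition.

uncompetitive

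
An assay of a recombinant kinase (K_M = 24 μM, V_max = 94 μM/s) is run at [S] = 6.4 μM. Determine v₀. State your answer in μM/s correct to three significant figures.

19.8 μM/s

v = Vmax·[S]/(Km + [S]) = 94 × 6.4 / (24 + 6.4)
  = 601.6 / 30.40 = 19.8 μM/s.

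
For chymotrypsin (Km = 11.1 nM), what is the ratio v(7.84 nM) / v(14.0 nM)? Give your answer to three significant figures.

0.742

The fractional saturations are [S]/(Km+[S]) = 14.0/25.10 = 0.5578 and 7.84/18.94 = 0.4139.
v₂/v₁ is just their ratio: 0.4139/0.5578 = 0.742.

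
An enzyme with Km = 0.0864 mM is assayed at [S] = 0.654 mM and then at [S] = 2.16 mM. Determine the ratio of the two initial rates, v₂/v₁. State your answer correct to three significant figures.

1.09

The fractional saturations are [S]/(Km+[S]) = 0.654/0.7404 = 0.8833 and 2.16/2.246 = 0.9615.
v₂/v₁ is just their ratio: 0.9615/0.8833 = 1.09.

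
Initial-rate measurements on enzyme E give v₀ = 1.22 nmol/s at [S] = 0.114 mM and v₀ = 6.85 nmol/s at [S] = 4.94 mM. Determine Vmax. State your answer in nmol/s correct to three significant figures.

From v = Vmax[S]/(Km+[S]), each point gives Vmax = v(Km+[S])/[S].
Equating: 1.22(Km+0.114)/0.114 = 6.85(Km+4.94)/4.94.
10.70·Km + 1.22 = 1.387·Km + 6.85, so (10.70 − 1.387)·Km = 6.85 − 1.22.
Km = 5.630/9.315 = 0.604 mM; then Vmax = 1.22(0.604+0.114)/0.114 = 7.69 nmol/s.

7.69 nmol/s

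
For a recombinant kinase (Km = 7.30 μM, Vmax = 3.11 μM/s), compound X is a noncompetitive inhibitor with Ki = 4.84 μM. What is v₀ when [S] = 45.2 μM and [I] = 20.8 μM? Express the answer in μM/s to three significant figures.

0.505 μM/s

With α = 1 + [I]/Ki = 1 + 20.8/4.84 = 5.298, the noncompetitive rate law is v = (Vmax/α)·[S] / (Km + [S]).
v = (3.11/5.298)×45.2 / (7.30 + 45.2) = 26.54/52.50 = 0.505 μM/s.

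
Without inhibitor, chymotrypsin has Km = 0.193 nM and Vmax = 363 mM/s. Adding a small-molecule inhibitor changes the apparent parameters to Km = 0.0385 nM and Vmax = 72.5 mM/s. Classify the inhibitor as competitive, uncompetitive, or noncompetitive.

Both Km and Vmax decrease by the same factor (~5.01-fold) — characteristic of uncompetitive inhibition.

uncompetitive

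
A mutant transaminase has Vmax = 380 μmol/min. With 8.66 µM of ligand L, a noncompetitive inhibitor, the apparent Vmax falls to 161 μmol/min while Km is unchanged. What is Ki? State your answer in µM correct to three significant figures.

Noncompetitive: Vmax,app = Vmax/α with α = 1 + [I]/Ki.
α = Vmax/Vmax,app = 380/161 = 2.360.
Since α = 1 + [I]/Ki, [I]/Ki = 2.360 − 1 = 1.360 and Ki = 8.66/1.360 = 6.37 µM.

6.37 µM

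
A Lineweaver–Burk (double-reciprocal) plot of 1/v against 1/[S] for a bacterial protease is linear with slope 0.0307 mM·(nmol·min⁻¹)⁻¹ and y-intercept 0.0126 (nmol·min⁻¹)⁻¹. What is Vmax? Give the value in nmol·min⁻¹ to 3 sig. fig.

The y-intercept of a Lineweaver–Burk plot equals 1/Vmax, so Vmax = 1/0.0126 = 79.4 nmol·min⁻¹.

79.4 nmol·min⁻¹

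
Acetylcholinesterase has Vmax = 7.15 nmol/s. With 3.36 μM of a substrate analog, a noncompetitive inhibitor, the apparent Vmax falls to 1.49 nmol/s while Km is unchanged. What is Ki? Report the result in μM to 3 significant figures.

0.885 μM

Noncompetitive: Vmax,app = Vmax/α with α = 1 + [I]/Ki.
α = Vmax/Vmax,app = 7.15/1.49 = 4.799.
Ki = [I]/(α − 1) = 3.36/3.799 = 0.885 μM.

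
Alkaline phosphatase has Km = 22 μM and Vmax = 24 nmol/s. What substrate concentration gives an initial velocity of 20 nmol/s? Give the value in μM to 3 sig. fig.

110 μM

Rearranging v = Vmax[S]/(Km+[S]) gives [S] = Km·v/(Vmax − v).
[S] = 22 × 20 / (24 − 20) = 440.0/4.000 = 110 μM.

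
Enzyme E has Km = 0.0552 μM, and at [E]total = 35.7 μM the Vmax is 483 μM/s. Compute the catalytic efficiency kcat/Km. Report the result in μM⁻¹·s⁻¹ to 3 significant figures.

kcat = Vmax/[E]total = 483/35.7 = 13.5 s⁻¹.
kcat/Km = 13.5/0.0552 = 245 μM⁻¹·s⁻¹.

245 μM⁻¹·s⁻¹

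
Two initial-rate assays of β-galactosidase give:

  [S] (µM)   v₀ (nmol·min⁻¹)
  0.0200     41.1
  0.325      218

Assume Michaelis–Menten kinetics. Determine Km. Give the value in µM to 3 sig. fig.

0.128 µM

In reciprocal form, 1/v = (Km/Vmax)·(1/[S]) + 1/Vmax. The two points give (1/[S], 1/v) = (50.00, 0.02433) and (3.077, 0.004587).
Slope = (0.02433 − 0.004587)/(50.00 − 3.077) = 0.0004208; intercept = 0.02433 − 0.0004208×50.00 = 0.003292.
Vmax = 1/intercept = 304 nmol·min⁻¹; Km = slope × Vmax = 0.0004208 × 304 = 0.128 µM.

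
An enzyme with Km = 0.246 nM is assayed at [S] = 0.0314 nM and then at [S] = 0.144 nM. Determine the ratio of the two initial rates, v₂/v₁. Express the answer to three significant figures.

3.26

Since Vmax cancels, v₂/v₁ = [S]₂(Km+[S]₁) / [S]₁(Km+[S]₂).
= 0.144×(0.246+0.0314) / (0.0314×(0.246+0.144)) = 0.03995/0.01225 = 3.26.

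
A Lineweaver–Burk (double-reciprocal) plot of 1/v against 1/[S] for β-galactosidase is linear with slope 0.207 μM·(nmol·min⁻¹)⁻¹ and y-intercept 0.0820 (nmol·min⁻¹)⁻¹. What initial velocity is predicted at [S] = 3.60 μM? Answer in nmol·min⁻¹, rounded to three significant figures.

7.17 nmol·min⁻¹

The y-intercept is 1/Vmax, so Vmax = 1/0.0820 = 12.2 nmol·min⁻¹.
The slope is Km/Vmax, so Km = 0.207 × 12.2 = 2.52 μM.
Then v = 12.2 × 3.60/(2.52 + 3.60) = 7.17 nmol·min⁻¹.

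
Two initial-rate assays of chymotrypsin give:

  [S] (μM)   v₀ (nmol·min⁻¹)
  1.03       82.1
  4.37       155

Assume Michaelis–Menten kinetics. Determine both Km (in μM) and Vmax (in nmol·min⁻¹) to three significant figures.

Km = 1.65 μM; Vmax = 213 nmol·min⁻¹

In reciprocal form, 1/v = (Km/Vmax)·(1/[S]) + 1/Vmax. The two points give (1/[S], 1/v) = (0.9709, 0.01218) and (0.2288, 0.006452).
Slope = (0.01218 − 0.006452)/(0.9709 − 0.2288) = 0.007720; intercept = 0.01218 − 0.007720×0.9709 = 0.004685.
Vmax = 1/intercept = 213 nmol·min⁻¹; Km = slope × Vmax = 0.007720 × 213 = 1.65 μM.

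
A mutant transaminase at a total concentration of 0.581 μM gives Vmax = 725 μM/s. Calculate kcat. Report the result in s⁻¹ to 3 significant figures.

1250 s⁻¹

kcat = Vmax/[E]total = 725 μM/s / 0.581 μM = 1250 s⁻¹.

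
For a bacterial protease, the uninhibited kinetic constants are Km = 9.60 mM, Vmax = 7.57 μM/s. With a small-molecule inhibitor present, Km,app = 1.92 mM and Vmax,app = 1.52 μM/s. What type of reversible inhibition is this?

uncompetitive

Both Km and Vmax decrease by the same factor (~4.99-fold) — characteristic of uncompetitive inhibition.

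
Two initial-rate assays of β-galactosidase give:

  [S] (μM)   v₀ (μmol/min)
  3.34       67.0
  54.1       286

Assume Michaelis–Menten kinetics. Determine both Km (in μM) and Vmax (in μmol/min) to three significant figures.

In reciprocal form, 1/v = (Km/Vmax)·(1/[S]) + 1/Vmax. The two points give (1/[S], 1/v) = (0.2994, 0.01493) and (0.01848, 0.003497).
Slope = (0.01493 − 0.003497)/(0.2994 − 0.01848) = 0.04068; intercept = 0.01493 − 0.04068×0.2994 = 0.002744.
Vmax = 1/intercept = 364 μmol/min; Km = slope × Vmax = 0.04068 × 364 = 14.8 μM.

Km = 14.8 μM; Vmax = 364 μmol/min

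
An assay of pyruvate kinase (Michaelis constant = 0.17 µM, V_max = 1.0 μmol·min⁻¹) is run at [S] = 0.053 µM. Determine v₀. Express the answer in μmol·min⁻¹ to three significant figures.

v = Vmax·[S]/(Km + [S]) = 1.0 × 0.053 / (0.17 + 0.053)
  = 0.05300 / 0.2230 = 0.238 μmol·min⁻¹.

0.238 μmol·min⁻¹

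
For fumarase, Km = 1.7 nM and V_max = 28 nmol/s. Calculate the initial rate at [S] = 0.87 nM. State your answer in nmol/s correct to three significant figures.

9.48 nmol/s

v = Vmax·[S]/(Km + [S]) = 28 × 0.87 / (1.7 + 0.87)
  = 24.36 / 2.570 = 9.48 nmol/s.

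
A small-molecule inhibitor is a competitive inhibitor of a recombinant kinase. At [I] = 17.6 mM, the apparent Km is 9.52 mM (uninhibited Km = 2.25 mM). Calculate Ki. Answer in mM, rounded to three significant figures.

Competitive: Km,app = α·Km with α = 1 + [I]/Ki.
α = Km,app/Km = 9.52/2.25 = 4.231.
Ki = [I]/(α − 1) = 17.6/3.231 = 5.45 mM.

5.45 mM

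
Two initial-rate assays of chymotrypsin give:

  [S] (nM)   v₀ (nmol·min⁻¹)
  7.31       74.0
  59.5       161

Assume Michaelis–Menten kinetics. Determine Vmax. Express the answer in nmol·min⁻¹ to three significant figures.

From v = Vmax[S]/(Km+[S]), each point gives Vmax = v(Km+[S])/[S].
Equating: 74.0(Km+7.31)/7.31 = 161(Km+59.5)/59.5.
10.12·Km + 74.0 = 2.706·Km + 161, so (10.12 − 2.706)·Km = 161 − 74.0.
Km = 87.00/7.417 = 11.7 nM; then Vmax = 74.0(11.7+7.31)/7.31 = 193 nmol·min⁻¹.

193 nmol·min⁻¹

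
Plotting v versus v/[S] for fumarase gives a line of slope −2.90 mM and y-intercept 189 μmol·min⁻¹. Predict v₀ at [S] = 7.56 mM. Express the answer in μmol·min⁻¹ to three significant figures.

In the Eadie–Hofstee form v = Vmax − Km·(v/[S]), the slope is −Km and the intercept is Vmax, so Km = 2.90 mM and Vmax = 189 μmol·min⁻¹.
v = 189 × 7.56/(2.90 + 7.56) = 137 μmol·min⁻¹.

137 μmol·min⁻¹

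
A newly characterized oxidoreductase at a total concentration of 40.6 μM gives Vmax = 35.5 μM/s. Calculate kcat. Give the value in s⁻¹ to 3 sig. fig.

kcat = Vmax/[E]total = 35.5 μM/s / 40.6 μM = 0.874 s⁻¹.

0.874 s⁻¹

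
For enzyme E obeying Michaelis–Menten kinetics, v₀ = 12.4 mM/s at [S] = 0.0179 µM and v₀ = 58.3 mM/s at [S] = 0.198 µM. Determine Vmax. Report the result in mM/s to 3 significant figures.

92.2 mM/s

From v = Vmax[S]/(Km+[S]), each point gives Vmax = v(Km+[S])/[S].
Equating: 12.4(Km+0.0179)/0.0179 = 58.3(Km+0.198)/0.198.
692.7·Km + 12.4 = 294.4·Km + 58.3, so (692.7 − 294.4)·Km = 58.3 − 12.4.
Km = 45.90/398.3 = 0.115 µM; then Vmax = 12.4(0.115+0.0179)/0.0179 = 92.2 mM/s.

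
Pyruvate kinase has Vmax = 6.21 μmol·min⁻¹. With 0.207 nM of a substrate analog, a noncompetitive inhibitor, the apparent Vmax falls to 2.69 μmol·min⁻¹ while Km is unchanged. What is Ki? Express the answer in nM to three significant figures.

Noncompetitive: Vmax,app = Vmax/α with α = 1 + [I]/Ki.
α = Vmax/Vmax,app = 6.21/2.69 = 2.309.
Ki = [I]/(α − 1) = 0.207/1.309 = 0.158 nM.

0.158 nM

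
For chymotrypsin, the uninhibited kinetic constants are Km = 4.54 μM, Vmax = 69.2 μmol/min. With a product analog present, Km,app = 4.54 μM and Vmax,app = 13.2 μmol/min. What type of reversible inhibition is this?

Vmax decreases (69.2 → 13.2 μmol/min) while Km is unchanged — pure noncompetitive inhibition.

noncompetitive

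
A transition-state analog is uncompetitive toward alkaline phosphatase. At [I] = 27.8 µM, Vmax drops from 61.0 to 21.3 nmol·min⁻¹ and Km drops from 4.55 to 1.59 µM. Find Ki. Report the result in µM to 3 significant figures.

Uncompetitive: Vmax,app = Vmax/α (and Km,app = Km/α) with α = 1 + [I]/Ki.
α = Vmax/Vmax,app = 61.0/21.3 = 2.864.
Since α = 1 + [I]/Ki, [I]/Ki = 2.864 − 1 = 1.864 and Ki = 27.8/1.864 = 14.9 µM.

14.9 µM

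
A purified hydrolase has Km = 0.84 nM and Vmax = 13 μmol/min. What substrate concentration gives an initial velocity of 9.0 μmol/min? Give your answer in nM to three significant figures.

1.89 nM

Rearranging v = Vmax[S]/(Km+[S]) gives [S] = Km·v/(Vmax − v).
[S] = 0.84 × 9.0 / (13 − 9.0) = 7.560/4.000 = 1.89 nM.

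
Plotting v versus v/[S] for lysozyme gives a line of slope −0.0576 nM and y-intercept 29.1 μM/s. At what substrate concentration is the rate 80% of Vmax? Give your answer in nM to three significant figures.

The Eadie–Hofstee slope gives Km = 0.0576 nM (slope = −Km).
v/Vmax = [S]/(Km+[S]) = 0.8 ⇒ [S] = Km·0.8/(1−0.8) = 0.0576 × 4.000 = 0.230 nM.

0.230 nM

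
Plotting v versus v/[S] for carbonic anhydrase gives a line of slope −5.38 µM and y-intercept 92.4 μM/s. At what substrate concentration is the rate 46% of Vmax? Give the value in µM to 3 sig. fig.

4.58 µM

The Eadie–Hofstee slope gives Km = 5.38 µM (slope = −Km).
v/Vmax = [S]/(Km+[S]) = 0.46 ⇒ [S] = Km·0.46/(1−0.46) = 5.38 × 0.8519 = 4.58 µM.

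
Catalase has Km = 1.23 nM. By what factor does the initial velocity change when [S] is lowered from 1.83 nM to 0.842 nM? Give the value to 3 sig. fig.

The fractional saturations are [S]/(Km+[S]) = 1.83/3.060 = 0.5980 and 0.842/2.072 = 0.4064.
v₂/v₁ is just their ratio: 0.4064/0.5980 = 0.680.

0.680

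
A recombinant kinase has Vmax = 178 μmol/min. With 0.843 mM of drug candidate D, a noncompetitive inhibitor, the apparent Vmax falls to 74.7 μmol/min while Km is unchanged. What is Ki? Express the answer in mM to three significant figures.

Noncompetitive: Vmax,app = Vmax/α with α = 1 + [I]/Ki.
α = Vmax/Vmax,app = 178/74.7 = 2.383.
Since α = 1 + [I]/Ki, [I]/Ki = 2.383 − 1 = 1.383 and Ki = 0.843/1.383 = 0.610 mM.

0.610 mM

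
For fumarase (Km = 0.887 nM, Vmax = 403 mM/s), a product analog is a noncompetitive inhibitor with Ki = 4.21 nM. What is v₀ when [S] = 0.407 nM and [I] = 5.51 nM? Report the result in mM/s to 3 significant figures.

α = 1 + [I]/Ki = 1 + 5.51/4.21 = 2.309.
For a noncompetitive inhibitor, Vmax is reduced to Vmax/α while Km is unchanged: Km,app = 0.887 nM, Vmax,app = 175 mM/s.
v = Vmax,app·[S]/(Km,app + [S]) = 175 × 0.407/(0.887 + 0.407) = 54.9 mM/s.

54.9 mM/s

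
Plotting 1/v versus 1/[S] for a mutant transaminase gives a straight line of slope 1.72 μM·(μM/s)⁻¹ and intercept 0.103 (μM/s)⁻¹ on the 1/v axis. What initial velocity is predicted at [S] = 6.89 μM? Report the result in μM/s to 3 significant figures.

The y-intercept is 1/Vmax, so Vmax = 1/0.103 = 9.71 μM/s.
The slope is Km/Vmax, so Km = 1.72 × 9.71 = 16.7 μM.
Then v = 9.71 × 6.89/(16.7 + 6.89) = 2.84 μM/s.

2.84 μM/s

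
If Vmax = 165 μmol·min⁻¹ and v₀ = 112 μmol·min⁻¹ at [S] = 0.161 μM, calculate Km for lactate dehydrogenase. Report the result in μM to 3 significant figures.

From v = Vmax[S]/(Km+[S]), Km = [S](Vmax − v)/v.
Km = 0.161 × (165 − 112) / 112 = 8.533/112 = 0.0762 μM.

0.0762 μM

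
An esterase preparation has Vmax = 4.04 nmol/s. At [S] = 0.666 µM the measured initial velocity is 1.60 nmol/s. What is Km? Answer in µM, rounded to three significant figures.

1.02 µM

v/Vmax = 1.60/4.04 = 0.3960 = [S]/(Km+[S]).
So Km + [S] = [S]/0.3960 = 1.682 µM, giving Km = 1.682 − 0.666 = 1.02 µM.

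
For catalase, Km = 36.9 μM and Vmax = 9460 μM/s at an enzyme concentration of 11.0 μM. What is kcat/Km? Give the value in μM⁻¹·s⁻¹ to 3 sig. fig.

23.3 μM⁻¹·s⁻¹

kcat = Vmax/[E]total = 9460/11.0 = 860 s⁻¹.
kcat/Km = 860/36.9 = 23.3 μM⁻¹·s⁻¹.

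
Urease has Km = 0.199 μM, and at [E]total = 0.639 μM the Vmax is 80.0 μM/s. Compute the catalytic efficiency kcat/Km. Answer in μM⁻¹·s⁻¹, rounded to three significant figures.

kcat = Vmax/[E]total = 80.0/0.639 = 125 s⁻¹.
kcat/Km = 125/0.199 = 629 μM⁻¹·s⁻¹.

629 μM⁻¹·s⁻¹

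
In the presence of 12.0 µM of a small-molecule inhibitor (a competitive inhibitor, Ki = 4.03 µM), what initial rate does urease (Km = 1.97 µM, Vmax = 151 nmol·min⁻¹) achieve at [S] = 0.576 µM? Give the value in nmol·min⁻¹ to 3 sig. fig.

10.3 nmol·min⁻¹

α = 1 + [I]/Ki = 1 + 12.0/4.03 = 3.978.
For a competitive inhibitor, Vmax is unchanged and the apparent Km becomes α·Km: Km,app = 7.84 µM, Vmax,app = 151 nmol·min⁻¹.
v = Vmax,app·[S]/(Km,app + [S]) = 151 × 0.576/(7.84 + 0.576) = 10.3 nmol·min⁻¹.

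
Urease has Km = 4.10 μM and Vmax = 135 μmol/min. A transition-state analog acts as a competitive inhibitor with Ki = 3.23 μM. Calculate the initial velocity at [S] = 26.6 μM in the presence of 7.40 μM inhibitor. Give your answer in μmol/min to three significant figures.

89.6 μmol/min

With α = 1 + [I]/Ki = 1 + 7.40/3.23 = 3.291, the competitive rate law is v = Vmax[S] / (αKm + [S]).
v = 135×26.6 / (3.291×4.10 + 26.6) = 3591/40.09 = 89.6 μmol/min.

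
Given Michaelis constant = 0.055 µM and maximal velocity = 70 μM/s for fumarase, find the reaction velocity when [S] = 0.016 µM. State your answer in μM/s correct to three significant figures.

v = Vmax·[S]/(Km + [S]) = 70 × 0.016 / (0.055 + 0.016)
  = 1.120 / 0.07100 = 15.8 μM/s.

15.8 μM/s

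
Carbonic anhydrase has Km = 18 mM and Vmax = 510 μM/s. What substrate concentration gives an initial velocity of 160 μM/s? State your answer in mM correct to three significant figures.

The required fractional saturation is v/Vmax = 160/510 = 0.3137.
Then [S]/(Km+[S]) = 0.3137 ⇒ [S] = 18 × 0.3137/(1 − 0.3137) = 8.23 mM.

8.23 mM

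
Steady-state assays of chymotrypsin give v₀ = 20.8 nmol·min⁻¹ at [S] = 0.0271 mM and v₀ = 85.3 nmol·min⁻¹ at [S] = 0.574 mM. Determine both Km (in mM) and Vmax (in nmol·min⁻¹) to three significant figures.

Km = 0.104 mM; Vmax = 101 nmol·min⁻¹

In reciprocal form, 1/v = (Km/Vmax)·(1/[S]) + 1/Vmax. The two points give (1/[S], 1/v) = (36.90, 0.04808) and (1.742, 0.01172).
Slope = (0.04808 − 0.01172)/(36.90 − 1.742) = 0.001034; intercept = 0.04808 − 0.001034×36.90 = 0.009922.
Vmax = 1/intercept = 101 nmol·min⁻¹; Km = slope × Vmax = 0.001034 × 101 = 0.104 mM.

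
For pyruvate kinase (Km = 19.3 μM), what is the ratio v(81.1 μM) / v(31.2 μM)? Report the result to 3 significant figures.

1.31

The fractional saturations are [S]/(Km+[S]) = 31.2/50.50 = 0.6178 and 81.1/100.4 = 0.8078.
v₂/v₁ is just their ratio: 0.8078/0.6178 = 1.31.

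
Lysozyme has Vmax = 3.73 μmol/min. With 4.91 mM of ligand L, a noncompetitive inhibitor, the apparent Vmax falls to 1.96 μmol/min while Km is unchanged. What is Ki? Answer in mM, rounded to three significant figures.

Noncompetitive: Vmax,app = Vmax/α with α = 1 + [I]/Ki.
α = Vmax/Vmax,app = 3.73/1.96 = 1.903.
Since α = 1 + [I]/Ki, [I]/Ki = 1.903 − 1 = 0.9031 and Ki = 4.91/0.9031 = 5.44 mM.

5.44 mM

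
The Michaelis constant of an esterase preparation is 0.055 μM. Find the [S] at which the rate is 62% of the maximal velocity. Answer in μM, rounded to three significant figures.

v/Vmax = [S]/(Km+[S]) = 0.62, so [S] = Km·0.62/(1 − 0.62) = 0.055 × 1.632.
[S] = 0.0897 μM.

0.0897 μM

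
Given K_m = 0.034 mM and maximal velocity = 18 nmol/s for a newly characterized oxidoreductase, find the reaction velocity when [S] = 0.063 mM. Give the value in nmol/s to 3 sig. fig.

v = Vmax·[S]/(Km + [S]) = 18 × 0.063 / (0.034 + 0.063)
  = 1.134 / 0.09700 = 11.7 nmol/s.

11.7 nmol/s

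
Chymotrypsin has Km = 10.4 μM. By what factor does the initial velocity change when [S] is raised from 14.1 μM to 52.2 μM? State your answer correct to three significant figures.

Since Vmax cancels, v₂/v₁ = [S]₂(Km+[S]₁) / [S]₁(Km+[S]₂).
= 52.2×(10.4+14.1) / (14.1×(10.4+52.2)) = 1279/882.7 = 1.45.

1.45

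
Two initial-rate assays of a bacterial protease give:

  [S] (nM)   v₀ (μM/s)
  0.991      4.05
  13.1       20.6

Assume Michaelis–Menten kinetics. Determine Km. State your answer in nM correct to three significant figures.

From v = Vmax[S]/(Km+[S]), each point gives Vmax = v(Km+[S])/[S].
Equating: 4.05(Km+0.991)/0.991 = 20.6(Km+13.1)/13.1.
4.087·Km + 4.05 = 1.573·Km + 20.6, so (4.087 − 1.573)·Km = 20.6 − 4.05.
Km = 16.55/2.514 = 6.58 nM; then Vmax = 4.05(6.58+0.991)/0.991 = 31.0 μM/s.

6.58 nM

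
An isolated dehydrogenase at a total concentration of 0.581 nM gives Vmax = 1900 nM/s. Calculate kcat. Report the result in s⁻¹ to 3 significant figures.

kcat = Vmax/[E]total = 1900 nM/s / 0.581 nM = 3270 s⁻¹.

3270 s⁻¹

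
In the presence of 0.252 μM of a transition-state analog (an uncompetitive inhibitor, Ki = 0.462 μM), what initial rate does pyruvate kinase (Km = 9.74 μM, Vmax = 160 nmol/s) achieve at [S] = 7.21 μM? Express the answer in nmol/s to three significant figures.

55.2 nmol/s

With α = 1 + [I]/Ki = 1 + 0.252/0.462 = 1.545, the uncompetitive rate law is v = (Vmax/α)·[S] / (Km/α + [S]).
v = (160/1.545)×7.21 / (9.74/1.545 + 7.21) = 746.4/13.51 = 55.2 nmol/s.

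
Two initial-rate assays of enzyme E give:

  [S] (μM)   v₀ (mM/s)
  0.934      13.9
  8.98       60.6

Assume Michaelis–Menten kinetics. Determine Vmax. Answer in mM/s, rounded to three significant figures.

99.3 mM/s

From v = Vmax[S]/(Km+[S]), each point gives Vmax = v(Km+[S])/[S].
Equating: 13.9(Km+0.934)/0.934 = 60.6(Km+8.98)/8.98.
14.88·Km + 13.9 = 6.748·Km + 60.6, so (14.88 − 6.748)·Km = 60.6 − 13.9.
Km = 46.70/8.134 = 5.74 μM; then Vmax = 13.9(5.74+0.934)/0.934 = 99.3 mM/s.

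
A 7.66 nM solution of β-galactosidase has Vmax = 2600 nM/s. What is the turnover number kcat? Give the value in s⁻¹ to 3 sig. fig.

kcat = Vmax/[E]total = 2600 nM/s / 7.66 nM = 339 s⁻¹.

339 s⁻¹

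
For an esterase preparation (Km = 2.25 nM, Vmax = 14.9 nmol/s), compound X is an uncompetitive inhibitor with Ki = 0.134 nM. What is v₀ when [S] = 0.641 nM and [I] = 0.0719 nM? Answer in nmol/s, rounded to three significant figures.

α = 1 + [I]/Ki = 1 + 0.0719/0.134 = 1.537.
For an uncompetitive inhibitor, both parameters are divided by α, giving Vmax/α and Km/α: Km,app = 1.46 nM, Vmax,app = 9.70 nmol/s.
v = Vmax,app·[S]/(Km,app + [S]) = 9.70 × 0.641/(1.46 + 0.641) = 2.95 nmol/s.

2.95 nmol/s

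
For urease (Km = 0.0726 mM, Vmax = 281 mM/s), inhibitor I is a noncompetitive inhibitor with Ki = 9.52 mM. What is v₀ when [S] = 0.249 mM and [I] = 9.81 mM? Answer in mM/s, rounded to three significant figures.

107 mM/s

α = 1 + [I]/Ki = 1 + 9.81/9.52 = 2.030.
For a noncompetitive inhibitor, Vmax is reduced to Vmax/α while Km is unchanged: Km,app = 0.0726 mM, Vmax,app = 138 mM/s.
v = Vmax,app·[S]/(Km,app + [S]) = 138 × 0.249/(0.0726 + 0.249) = 107 mM/s.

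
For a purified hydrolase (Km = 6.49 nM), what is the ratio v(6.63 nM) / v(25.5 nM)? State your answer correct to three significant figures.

0.634

The fractional saturations are [S]/(Km+[S]) = 25.5/31.99 = 0.7971 and 6.63/13.12 = 0.5053.
v₂/v₁ is just their ratio: 0.5053/0.7971 = 0.634.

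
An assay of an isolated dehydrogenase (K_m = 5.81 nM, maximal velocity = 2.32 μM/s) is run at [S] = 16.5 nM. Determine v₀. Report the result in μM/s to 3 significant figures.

1.72 μM/s

v = Vmax·[S]/(Km + [S]) = 2.32 × 16.5 / (5.81 + 16.5)
  = 38.28 / 22.31 = 1.72 μM/s.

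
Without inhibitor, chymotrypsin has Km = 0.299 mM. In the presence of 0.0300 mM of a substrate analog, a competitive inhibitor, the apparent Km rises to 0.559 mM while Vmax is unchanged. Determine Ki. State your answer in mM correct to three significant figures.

0.0345 mM

Competitive: Km,app = α·Km with α = 1 + [I]/Ki.
α = Km,app/Km = 0.559/0.299 = 1.870.
Ki = [I]/(α − 1) = 0.0300/0.8696 = 0.0345 mM.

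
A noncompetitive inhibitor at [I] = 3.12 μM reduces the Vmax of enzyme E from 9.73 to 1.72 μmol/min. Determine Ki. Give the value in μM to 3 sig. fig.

Noncompetitive: Vmax,app = Vmax/α with α = 1 + [I]/Ki.
α = Vmax/Vmax,app = 9.73/1.72 = 5.657.
Since α = 1 + [I]/Ki, [I]/Ki = 5.657 − 1 = 4.657 and Ki = 3.12/4.657 = 0.670 μM.

0.670 μM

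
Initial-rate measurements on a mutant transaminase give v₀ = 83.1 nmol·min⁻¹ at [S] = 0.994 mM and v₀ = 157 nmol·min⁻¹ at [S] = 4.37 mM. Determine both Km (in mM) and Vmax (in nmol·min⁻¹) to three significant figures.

Km = 1.55 mM; Vmax = 213 nmol·min⁻¹

In reciprocal form, 1/v = (Km/Vmax)·(1/[S]) + 1/Vmax. The two points give (1/[S], 1/v) = (1.006, 0.01203) and (0.2288, 0.006369).
Slope = (0.01203 − 0.006369)/(1.006 − 0.2288) = 0.007288; intercept = 0.01203 − 0.007288×1.006 = 0.004702.
Vmax = 1/intercept = 213 nmol·min⁻¹; Km = slope × Vmax = 0.007288 × 213 = 1.55 mM.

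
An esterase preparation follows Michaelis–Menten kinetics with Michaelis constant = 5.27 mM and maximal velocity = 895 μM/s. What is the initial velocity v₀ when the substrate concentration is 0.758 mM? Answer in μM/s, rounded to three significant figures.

113 μM/s

[S]/(Km+[S]) = 0.758/6.028 = 0.1257, the fractional saturation.
v = 0.1257 × Vmax = 0.1257 × 895 = 113 μM/s.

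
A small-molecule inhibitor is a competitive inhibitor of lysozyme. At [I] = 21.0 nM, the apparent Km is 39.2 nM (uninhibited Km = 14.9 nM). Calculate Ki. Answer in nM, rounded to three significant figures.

Competitive: Km,app = α·Km with α = 1 + [I]/Ki.
α = Km,app/Km = 39.2/14.9 = 2.631.
Ki = [I]/(α − 1) = 21.0/1.631 = 12.9 nM.

12.9 nM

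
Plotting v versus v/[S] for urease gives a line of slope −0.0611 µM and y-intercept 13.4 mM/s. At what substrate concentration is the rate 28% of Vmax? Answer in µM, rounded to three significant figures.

The Eadie–Hofstee slope gives Km = 0.0611 µM (slope = −Km).
v/Vmax = [S]/(Km+[S]) = 0.28 ⇒ [S] = Km·0.28/(1−0.28) = 0.0611 × 0.3889 = 0.0238 µM.

0.0238 µM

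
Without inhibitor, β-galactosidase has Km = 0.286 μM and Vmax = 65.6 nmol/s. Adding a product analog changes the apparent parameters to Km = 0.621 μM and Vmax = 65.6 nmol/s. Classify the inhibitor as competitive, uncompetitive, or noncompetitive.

Km increases (0.286 → 0.621 μM) while Vmax is unchanged — the hallmark of competitive inhibition.

competitive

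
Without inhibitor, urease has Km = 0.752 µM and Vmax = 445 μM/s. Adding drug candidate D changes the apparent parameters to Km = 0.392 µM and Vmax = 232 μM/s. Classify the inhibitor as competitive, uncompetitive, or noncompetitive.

Both Km and Vmax decrease by the same factor (~1.92-fold) — characteristic of uncompetitive inhibition.

uncompetitive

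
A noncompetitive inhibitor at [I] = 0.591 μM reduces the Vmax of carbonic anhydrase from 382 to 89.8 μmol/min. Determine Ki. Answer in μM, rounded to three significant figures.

Noncompetitive: Vmax,app = Vmax/α with α = 1 + [I]/Ki.
α = Vmax/Vmax,app = 382/89.8 = 4.254.
Since α = 1 + [I]/Ki, [I]/Ki = 4.254 − 1 = 3.254 and Ki = 0.591/3.254 = 0.182 μM.

0.182 μM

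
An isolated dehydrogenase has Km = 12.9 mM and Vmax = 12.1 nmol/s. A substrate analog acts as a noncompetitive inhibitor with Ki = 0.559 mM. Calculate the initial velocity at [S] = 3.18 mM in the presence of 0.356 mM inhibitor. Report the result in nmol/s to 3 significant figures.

With α = 1 + [I]/Ki = 1 + 0.356/0.559 = 1.637, the noncompetitive rate law is v = (Vmax/α)·[S] / (Km + [S]).
v = (12.1/1.637)×3.18 / (12.9 + 3.18) = 23.51/16.08 = 1.46 nmol/s.

1.46 nmol/s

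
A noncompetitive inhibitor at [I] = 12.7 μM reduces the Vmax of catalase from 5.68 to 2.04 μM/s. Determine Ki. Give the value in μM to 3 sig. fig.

Noncompetitive: Vmax,app = Vmax/α with α = 1 + [I]/Ki.
α = Vmax/Vmax,app = 5.68/2.04 = 2.784.
Since α = 1 + [I]/Ki, [I]/Ki = 2.784 − 1 = 1.784 and Ki = 12.7/1.784 = 7.12 μM.

7.12 μM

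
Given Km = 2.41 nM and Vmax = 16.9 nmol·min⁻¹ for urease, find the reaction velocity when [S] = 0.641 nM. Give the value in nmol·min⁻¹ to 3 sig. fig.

3.55 nmol·min⁻¹

[S]/(Km+[S]) = 0.641/3.051 = 0.2101, the fractional saturation.
v = 0.2101 × Vmax = 0.2101 × 16.9 = 3.55 nmol·min⁻¹.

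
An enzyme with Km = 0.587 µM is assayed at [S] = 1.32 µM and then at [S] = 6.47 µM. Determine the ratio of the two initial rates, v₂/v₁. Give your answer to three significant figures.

The fractional saturations are [S]/(Km+[S]) = 1.32/1.907 = 0.6922 and 6.47/7.057 = 0.9168.
v₂/v₁ is just their ratio: 0.9168/0.6922 = 1.32.

1.32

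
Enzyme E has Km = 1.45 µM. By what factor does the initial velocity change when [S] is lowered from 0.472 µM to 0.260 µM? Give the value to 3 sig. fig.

0.619

Since Vmax cancels, v₂/v₁ = [S]₂(Km+[S]₁) / [S]₁(Km+[S]₂).
= 0.260×(1.45+0.472) / (0.472×(1.45+0.260)) = 0.4997/0.8071 = 0.619.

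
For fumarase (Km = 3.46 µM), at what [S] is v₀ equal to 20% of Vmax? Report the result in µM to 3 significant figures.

v/Vmax = [S]/(Km+[S]) = 0.2, so [S] = Km·0.2/(1 − 0.2) = 3.46 × 0.2500.
[S] = 0.865 µM.

0.865 µM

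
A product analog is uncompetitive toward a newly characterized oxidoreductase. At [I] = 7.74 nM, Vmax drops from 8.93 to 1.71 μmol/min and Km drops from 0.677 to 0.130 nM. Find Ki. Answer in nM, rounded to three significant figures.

Uncompetitive: Vmax,app = Vmax/α (and Km,app = Km/α) with α = 1 + [I]/Ki.
α = Vmax/Vmax,app = 8.93/1.71 = 5.222.
Ki = [I]/(α − 1) = 7.74/4.222 = 1.83 nM.

1.83 nM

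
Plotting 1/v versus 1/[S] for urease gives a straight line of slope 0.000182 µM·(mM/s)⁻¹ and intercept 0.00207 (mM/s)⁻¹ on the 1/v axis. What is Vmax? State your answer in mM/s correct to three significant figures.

The y-intercept of a Lineweaver–Burk plot equals 1/Vmax, so Vmax = 1/0.00207 = 483 mM/s.

483 mM/s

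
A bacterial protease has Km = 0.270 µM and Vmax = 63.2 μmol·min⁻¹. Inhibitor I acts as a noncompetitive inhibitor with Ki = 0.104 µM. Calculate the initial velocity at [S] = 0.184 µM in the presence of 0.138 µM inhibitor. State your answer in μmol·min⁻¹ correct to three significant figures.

11.0 μmol·min⁻¹

α = 1 + [I]/Ki = 1 + 0.138/0.104 = 2.327.
For a noncompetitive inhibitor, Vmax is reduced to Vmax/α while Km is unchanged: Km,app = 0.270 µM, Vmax,app = 27.2 μmol·min⁻¹.
v = Vmax,app·[S]/(Km,app + [S]) = 27.2 × 0.184/(0.270 + 0.184) = 11.0 μmol·min⁻¹.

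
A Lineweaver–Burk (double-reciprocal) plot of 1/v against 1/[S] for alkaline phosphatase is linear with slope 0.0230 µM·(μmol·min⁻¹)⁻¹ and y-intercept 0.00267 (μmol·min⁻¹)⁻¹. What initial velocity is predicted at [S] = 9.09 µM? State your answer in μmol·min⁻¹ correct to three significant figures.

The y-intercept is 1/Vmax, so Vmax = 1/0.00267 = 375 μmol·min⁻¹.
The slope is Km/Vmax, so Km = 0.0230 × 375 = 8.61 µM.
Then v = 375 × 9.09/(8.61 + 9.09) = 192 μmol·min⁻¹.

192 μmol·min⁻¹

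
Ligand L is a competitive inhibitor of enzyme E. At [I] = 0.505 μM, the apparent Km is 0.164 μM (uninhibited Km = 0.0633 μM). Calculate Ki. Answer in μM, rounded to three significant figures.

Competitive: Km,app = α·Km with α = 1 + [I]/Ki.
α = Km,app/Km = 0.164/0.0633 = 2.591.
Ki = [I]/(α − 1) = 0.505/1.591 = 0.317 μM.

0.317 μM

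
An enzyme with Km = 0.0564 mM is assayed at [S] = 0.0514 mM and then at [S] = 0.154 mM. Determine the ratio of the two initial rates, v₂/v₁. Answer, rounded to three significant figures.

1.54

Since Vmax cancels, v₂/v₁ = [S]₂(Km+[S]₁) / [S]₁(Km+[S]₂).
= 0.154×(0.0564+0.0514) / (0.0514×(0.0564+0.154)) = 0.01660/0.01081 = 1.54.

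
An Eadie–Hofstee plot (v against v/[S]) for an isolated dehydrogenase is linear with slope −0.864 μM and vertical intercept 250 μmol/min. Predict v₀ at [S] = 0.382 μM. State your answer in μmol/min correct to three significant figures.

76.6 μmol/min

In the Eadie–Hofstee form v = Vmax − Km·(v/[S]), the slope is −Km and the intercept is Vmax, so Km = 0.864 μM and Vmax = 250 μmol/min.
v = 250 × 0.382/(0.864 + 0.382) = 76.6 μmol/min.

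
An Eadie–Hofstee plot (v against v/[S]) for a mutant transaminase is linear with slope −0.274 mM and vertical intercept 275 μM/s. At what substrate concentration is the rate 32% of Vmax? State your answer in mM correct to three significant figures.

The Eadie–Hofstee slope gives Km = 0.274 mM (slope = −Km).
v/Vmax = [S]/(Km+[S]) = 0.32 ⇒ [S] = Km·0.32/(1−0.32) = 0.274 × 0.4706 = 0.129 mM.

0.129 mM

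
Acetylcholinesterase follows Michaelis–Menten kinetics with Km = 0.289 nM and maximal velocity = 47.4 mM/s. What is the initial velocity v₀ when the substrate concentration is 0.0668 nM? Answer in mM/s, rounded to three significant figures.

[S]/(Km+[S]) = 0.0668/0.3558 = 0.1877, the fractional saturation.
v = 0.1877 × Vmax = 0.1877 × 47.4 = 8.90 mM/s.

8.90 mM/s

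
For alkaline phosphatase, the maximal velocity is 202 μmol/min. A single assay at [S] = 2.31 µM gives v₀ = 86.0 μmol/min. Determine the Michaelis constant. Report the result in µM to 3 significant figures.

From v = Vmax[S]/(Km+[S]), Km = [S](Vmax − v)/v.
Km = 2.31 × (202 − 86.0) / 86.0 = 268.0/86.0 = 3.12 µM.

3.12 µM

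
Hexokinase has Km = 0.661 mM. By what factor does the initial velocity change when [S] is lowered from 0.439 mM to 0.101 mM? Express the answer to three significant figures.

The fractional saturations are [S]/(Km+[S]) = 0.439/1.100 = 0.3991 and 0.101/0.7620 = 0.1325.
v₂/v₁ is just their ratio: 0.1325/0.3991 = 0.332.

0.332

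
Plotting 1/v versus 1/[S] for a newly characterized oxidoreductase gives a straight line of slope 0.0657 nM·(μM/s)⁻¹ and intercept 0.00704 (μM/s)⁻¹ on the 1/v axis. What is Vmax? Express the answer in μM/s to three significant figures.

The y-intercept of a Lineweaver–Burk plot equals 1/Vmax, so Vmax = 1/0.00704 = 142 μM/s.

142 μM/s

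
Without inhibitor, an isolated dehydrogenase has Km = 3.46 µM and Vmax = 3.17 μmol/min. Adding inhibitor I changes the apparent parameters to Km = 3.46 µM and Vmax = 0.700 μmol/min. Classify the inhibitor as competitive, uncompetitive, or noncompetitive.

Vmax decreases (3.17 → 0.700 μmol/min) while Km is unchanged — pure noncompetitive inhibition.

noncompetitive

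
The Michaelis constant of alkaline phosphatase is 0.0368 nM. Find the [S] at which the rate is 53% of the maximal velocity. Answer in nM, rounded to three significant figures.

0.0415 nM

v/Vmax = [S]/(Km+[S]) = 0.53, so [S] = Km·0.53/(1 − 0.53) = 0.0368 × 1.128.
[S] = 0.0415 nM.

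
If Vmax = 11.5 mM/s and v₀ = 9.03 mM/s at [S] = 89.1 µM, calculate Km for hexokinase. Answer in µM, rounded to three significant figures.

24.4 µM

From v = Vmax[S]/(Km+[S]), Km = [S](Vmax − v)/v.
Km = 89.1 × (11.5 − 9.03) / 9.03 = 220.1/9.03 = 24.4 µM.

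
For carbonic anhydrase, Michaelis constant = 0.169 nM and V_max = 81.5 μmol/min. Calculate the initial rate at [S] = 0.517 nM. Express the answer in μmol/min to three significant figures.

61.4 μmol/min

v = Vmax·[S]/(Km + [S]) = 81.5 × 0.517 / (0.169 + 0.517)
  = 42.14 / 0.6860 = 61.4 μmol/min.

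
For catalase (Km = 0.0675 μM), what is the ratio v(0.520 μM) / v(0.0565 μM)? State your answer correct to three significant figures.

Since Vmax cancels, v₂/v₁ = [S]₂(Km+[S]₁) / [S]₁(Km+[S]₂).
= 0.520×(0.0675+0.0565) / (0.0565×(0.0675+0.520)) = 0.06448/0.03319 = 1.94.

1.94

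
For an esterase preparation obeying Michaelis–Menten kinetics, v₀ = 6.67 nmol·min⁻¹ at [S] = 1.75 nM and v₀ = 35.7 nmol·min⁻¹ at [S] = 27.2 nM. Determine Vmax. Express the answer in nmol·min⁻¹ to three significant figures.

50.9 nmol·min⁻¹

From v = Vmax[S]/(Km+[S]), each point gives Vmax = v(Km+[S])/[S].
Equating: 6.67(Km+1.75)/1.75 = 35.7(Km+27.2)/27.2.
3.811·Km + 6.67 = 1.313·Km + 35.7, so (3.811 − 1.313)·Km = 35.7 − 6.67.
Km = 29.03/2.499 = 11.6 nM; then Vmax = 6.67(11.6+1.75)/1.75 = 50.9 nmol·min⁻¹.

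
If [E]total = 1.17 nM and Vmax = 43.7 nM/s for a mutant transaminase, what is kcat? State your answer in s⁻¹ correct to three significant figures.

37.4 s⁻¹

kcat = Vmax/[E]total = 43.7 nM/s / 1.17 nM = 37.4 s⁻¹.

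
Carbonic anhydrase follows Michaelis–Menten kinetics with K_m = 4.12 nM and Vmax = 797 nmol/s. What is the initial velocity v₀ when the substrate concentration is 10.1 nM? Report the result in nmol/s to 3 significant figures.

566 nmol/s

v = Vmax·[S]/(Km + [S]) = 797 × 10.1 / (4.12 + 10.1)
  = 8050 / 14.22 = 566 nmol/s.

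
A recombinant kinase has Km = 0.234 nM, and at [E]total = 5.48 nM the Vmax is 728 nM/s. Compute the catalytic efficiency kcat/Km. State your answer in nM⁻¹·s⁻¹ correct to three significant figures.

kcat = Vmax/[E]total = 728/5.48 = 133 s⁻¹.
kcat/Km = 133/0.234 = 568 nM⁻¹·s⁻¹.

568 nM⁻¹·s⁻¹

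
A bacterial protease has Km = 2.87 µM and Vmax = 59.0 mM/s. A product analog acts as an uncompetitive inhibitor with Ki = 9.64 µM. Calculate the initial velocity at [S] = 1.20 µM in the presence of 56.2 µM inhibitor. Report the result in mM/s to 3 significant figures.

6.40 mM/s

With α = 1 + [I]/Ki = 1 + 56.2/9.64 = 6.830, the uncompetitive rate law is v = (Vmax/α)·[S] / (Km/α + [S]).
v = (59.0/6.830)×1.20 / (2.87/6.830 + 1.20) = 10.37/1.620 = 6.40 mM/s.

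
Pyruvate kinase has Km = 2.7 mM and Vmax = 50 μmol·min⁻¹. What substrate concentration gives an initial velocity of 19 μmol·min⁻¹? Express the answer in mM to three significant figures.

Rearranging v = Vmax[S]/(Km+[S]) gives [S] = Km·v/(Vmax − v).
[S] = 2.7 × 19 / (50 − 19) = 51.30/31.00 = 1.65 mM.

1.65 mM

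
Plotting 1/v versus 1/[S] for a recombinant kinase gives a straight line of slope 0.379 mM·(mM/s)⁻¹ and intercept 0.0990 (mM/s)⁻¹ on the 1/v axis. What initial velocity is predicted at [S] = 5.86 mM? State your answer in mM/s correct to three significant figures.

The y-intercept is 1/Vmax, so Vmax = 1/0.0990 = 10.1 mM/s.
The slope is Km/Vmax, so Km = 0.379 × 10.1 = 3.83 mM.
Then v = 10.1 × 5.86/(3.83 + 5.86) = 6.11 mM/s.

6.11 mM/s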